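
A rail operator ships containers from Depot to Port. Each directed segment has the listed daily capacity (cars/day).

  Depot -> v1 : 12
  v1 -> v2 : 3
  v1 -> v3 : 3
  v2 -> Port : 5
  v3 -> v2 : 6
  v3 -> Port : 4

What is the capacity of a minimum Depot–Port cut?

6

Augment Depot→v1→v2→Port: bottleneck 3, flow now 3.
Augment Depot→v1→v3→Port: bottleneck 3, flow now 6.
No augmenting path remains; maximum flow = 6.
By max-flow min-cut, the minimum cut capacity equals the max flow.
In the residual graph, reachable from Depot: {Depot, v1}.
Min-cut edges: v1→v2 (3), v1→v3 (3); capacity 3 + 3 = 6.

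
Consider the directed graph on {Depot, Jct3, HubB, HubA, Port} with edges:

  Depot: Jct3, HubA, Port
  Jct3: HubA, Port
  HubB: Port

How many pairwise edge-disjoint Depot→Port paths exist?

Assign every edge capacity 1; by Menger, the answer equals the max flow.
Path Depot→Port (+1); total 1.
Path Depot→Jct3→Port (+1); total 2.
No residual Depot→Port path; max flow = 2.
Certifying cut of size 2: {Depot→Jct3, Depot→Port}.

2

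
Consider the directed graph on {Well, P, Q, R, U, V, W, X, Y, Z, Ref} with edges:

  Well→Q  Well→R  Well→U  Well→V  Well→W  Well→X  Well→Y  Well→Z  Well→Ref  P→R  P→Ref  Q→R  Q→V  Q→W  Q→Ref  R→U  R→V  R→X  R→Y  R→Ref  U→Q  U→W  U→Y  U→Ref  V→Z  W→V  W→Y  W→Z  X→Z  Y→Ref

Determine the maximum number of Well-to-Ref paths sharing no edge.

5

Assign every edge capacity 1; by Menger, the answer equals the max flow.
Path Well→Ref (+1); total 1.
Path Well→Q→Ref (+1); total 2.
Path Well→R→Ref (+1); total 3.
Path Well→U→Ref (+1); total 4.
Path Well→Y→Ref (+1); total 5.
No residual Well→Ref path; max flow = 5.
Certifying cut of size 5: {Well→Q, Well→R, Well→Ref, Well→U, Y→Ref}.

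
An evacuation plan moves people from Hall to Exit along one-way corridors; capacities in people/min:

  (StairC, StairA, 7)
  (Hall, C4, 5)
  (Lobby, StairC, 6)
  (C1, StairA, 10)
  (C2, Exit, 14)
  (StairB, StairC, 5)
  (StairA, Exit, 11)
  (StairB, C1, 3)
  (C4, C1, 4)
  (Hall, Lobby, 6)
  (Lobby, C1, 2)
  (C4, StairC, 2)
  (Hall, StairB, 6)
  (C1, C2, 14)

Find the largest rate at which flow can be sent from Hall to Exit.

16

Augment Hall→C4→C1→C2→Exit: bottleneck 4, flow now 4.
Augment Hall→C4→StairC→StairA→Exit: bottleneck 1, flow now 5.
Augment Hall→StairB→C1→C2→Exit: bottleneck 3, flow now 8.
Augment Hall→StairB→StairC→StairA→Exit: bottleneck 3, flow now 11.
Augment Hall→Lobby→C1→C2→Exit: bottleneck 2, flow now 13.
Augment Hall→Lobby→StairC→StairA→Exit: bottleneck 3, flow now 16.
No augmenting path remains; maximum flow = 16.
In the residual graph, reachable from Hall: {Hall, C4, StairB, Lobby, StairC}.
Min-cut edges: C4→C1 (4), StairB→C1 (3), Lobby→C1 (2), StairC→StairA (7); capacity 4 + 3 + 2 + 7 = 16.
This cut is saturated, so no flow can exceed 16.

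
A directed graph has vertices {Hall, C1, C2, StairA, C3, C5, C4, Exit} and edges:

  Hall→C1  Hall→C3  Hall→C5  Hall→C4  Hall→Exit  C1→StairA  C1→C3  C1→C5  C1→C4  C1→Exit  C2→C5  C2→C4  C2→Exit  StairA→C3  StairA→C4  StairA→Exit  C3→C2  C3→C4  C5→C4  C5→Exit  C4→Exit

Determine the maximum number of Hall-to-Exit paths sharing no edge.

5

Assign every edge capacity 1; by Menger, the answer equals the max flow.
Path Hall→Exit (+1); total 1.
Path Hall→C1→Exit (+1); total 2.
Path Hall→C5→Exit (+1); total 3.
Path Hall→C4→Exit (+1); total 4.
Path Hall→C3→C2→Exit (+1); total 5.
No residual Hall→Exit path; max flow = 5.
Certifying cut of size 5: {Hall→C1, Hall→C3, Hall→C4, Hall→C5, Hall→Exit}.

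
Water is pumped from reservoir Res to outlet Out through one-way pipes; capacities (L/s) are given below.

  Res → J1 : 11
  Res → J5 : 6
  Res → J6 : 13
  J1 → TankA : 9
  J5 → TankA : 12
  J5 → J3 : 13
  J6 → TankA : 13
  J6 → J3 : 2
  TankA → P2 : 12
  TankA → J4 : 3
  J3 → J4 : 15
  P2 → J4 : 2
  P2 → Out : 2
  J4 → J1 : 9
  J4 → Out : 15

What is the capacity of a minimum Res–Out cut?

15

Augment Res→J1→TankA→P2→Out: bottleneck 2, flow now 2.
Augment Res→J1→TankA→J4→Out: bottleneck 3, flow now 5.
Augment Res→J5→J3→J4→Out: bottleneck 6, flow now 11.
Augment Res→J6→J3→J4→Out: bottleneck 2, flow now 13.
Augment Res→J1→TankA→P2→J4→Out: bottleneck 2, flow now 15.
No augmenting path remains; maximum flow = 15.
By max-flow min-cut, the minimum cut capacity equals the max flow.
In the residual graph, reachable from Res: {Res, J1, J6, TankA, P2}.
Min-cut edges: Res→J5 (6), J6→J3 (2), TankA→J4 (3), P2→J4 (2), P2→Out (2); capacity 6 + 2 + 3 + 2 + 2 = 15.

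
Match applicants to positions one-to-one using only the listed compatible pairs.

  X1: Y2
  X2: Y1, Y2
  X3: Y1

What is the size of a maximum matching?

2

Unit-capacity flow: source→left, listed edges, right→sink; max matching = max flow.
Augmenting path X1→Y2 (+1); matched 1.
Augmenting path X2→Y1 (+1); matched 2.
No augmenting path remains; maximum matching = 2.
König certificate: {Y1, Y2} is a vertex cover of size 2 (every listed pair touches it), so no matching can be larger.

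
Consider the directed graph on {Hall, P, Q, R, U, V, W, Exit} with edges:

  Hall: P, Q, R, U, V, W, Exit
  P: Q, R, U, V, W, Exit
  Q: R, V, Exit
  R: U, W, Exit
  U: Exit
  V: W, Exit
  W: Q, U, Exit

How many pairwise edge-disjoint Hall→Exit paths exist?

Assign every edge capacity 1; by Menger, the answer equals the max flow.
Path Hall→Exit (+1); total 1.
Path Hall→P→Exit (+1); total 2.
Path Hall→Q→Exit (+1); total 3.
Path Hall→R→Exit (+1); total 4.
Path Hall→U→Exit (+1); total 5.
Path Hall→V→Exit (+1); total 6.
Path Hall→W→Exit (+1); total 7.
No residual Hall→Exit path; max flow = 7.
Certifying cut of size 7: {Hall→Exit, Hall→P, Hall→Q, Hall→R, Hall→U, Hall→V, Hall→W}.

7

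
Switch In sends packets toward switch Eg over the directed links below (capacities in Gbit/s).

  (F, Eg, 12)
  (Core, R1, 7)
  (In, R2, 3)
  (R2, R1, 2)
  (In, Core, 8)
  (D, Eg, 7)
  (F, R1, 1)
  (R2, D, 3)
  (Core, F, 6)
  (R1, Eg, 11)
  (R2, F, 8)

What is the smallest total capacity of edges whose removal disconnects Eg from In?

11

Augment In→R2→R1→Eg: bottleneck 2, flow now 2.
Augment In→R2→D→Eg: bottleneck 1, flow now 3.
Augment In→Core→R1→Eg: bottleneck 7, flow now 10.
Augment In→Core→F→Eg: bottleneck 1, flow now 11.
No augmenting path remains; maximum flow = 11.
By max-flow min-cut, the minimum cut capacity equals the max flow.
In the residual graph, reachable from In: {In}.
Min-cut edges: In→R2 (3), In→Core (8); capacity 3 + 8 = 11.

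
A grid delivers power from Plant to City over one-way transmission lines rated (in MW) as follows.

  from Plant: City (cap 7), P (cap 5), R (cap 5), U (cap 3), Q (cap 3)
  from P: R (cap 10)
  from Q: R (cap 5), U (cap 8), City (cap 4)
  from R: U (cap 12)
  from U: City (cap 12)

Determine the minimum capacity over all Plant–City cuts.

22

Augment Plant→City: bottleneck 7, flow now 7.
Augment Plant→Q→City: bottleneck 3, flow now 10.
Augment Plant→U→City: bottleneck 3, flow now 13.
Augment Plant→R→U→City: bottleneck 5, flow now 18.
Augment Plant→P→R→U→City: bottleneck 4, flow now 22.
No augmenting path remains; maximum flow = 22.
By max-flow min-cut, the minimum cut capacity equals the max flow.
In the residual graph, reachable from Plant: {Plant, P, R, U}.
Min-cut edges: Plant→Q (3), Plant→City (7), U→City (12); capacity 3 + 7 + 12 = 22.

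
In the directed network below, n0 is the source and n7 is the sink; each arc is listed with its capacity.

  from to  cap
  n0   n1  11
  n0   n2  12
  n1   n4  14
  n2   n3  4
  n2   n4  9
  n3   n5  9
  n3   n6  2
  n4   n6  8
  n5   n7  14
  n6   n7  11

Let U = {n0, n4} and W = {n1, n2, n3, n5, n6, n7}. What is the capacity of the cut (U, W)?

Edges leaving {n0, n4}: n0→n1 (11), n0→n2 (12), n4→n6 (8).
Cut capacity = 11 + 12 + 8 = 31.

31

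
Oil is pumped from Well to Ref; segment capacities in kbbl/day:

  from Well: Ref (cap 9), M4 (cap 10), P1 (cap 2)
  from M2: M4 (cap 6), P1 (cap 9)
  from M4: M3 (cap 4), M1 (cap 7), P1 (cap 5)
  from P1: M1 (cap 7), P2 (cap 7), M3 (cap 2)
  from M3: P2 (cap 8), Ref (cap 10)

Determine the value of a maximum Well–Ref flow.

15

Augment Well→Ref: bottleneck 9, flow now 9.
Augment Well→M4→M3→Ref: bottleneck 4, flow now 13.
Augment Well→P1→M3→Ref: bottleneck 2, flow now 15.
No augmenting path remains; maximum flow = 15.
In the residual graph, reachable from Well: {Well, M4, P1, P2, M1}.
Min-cut edges: Well→Ref (9), M4→M3 (4), P1→M3 (2); capacity 9 + 4 + 2 = 15.
This cut is saturated, so no flow can exceed 15.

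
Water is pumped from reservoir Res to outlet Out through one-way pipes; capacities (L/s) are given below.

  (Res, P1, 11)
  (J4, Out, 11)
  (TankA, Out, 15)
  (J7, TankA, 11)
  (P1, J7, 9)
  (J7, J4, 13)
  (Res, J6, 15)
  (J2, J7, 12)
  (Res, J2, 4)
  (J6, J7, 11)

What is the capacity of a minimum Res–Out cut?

Augment Res→J2→J7→J4→Out: bottleneck 4, flow now 4.
Augment Res→P1→J7→J4→Out: bottleneck 7, flow now 11.
Augment Res→P1→J7→TankA→Out: bottleneck 2, flow now 13.
Augment Res→J6→J7→TankA→Out: bottleneck 9, flow now 22.
No augmenting path remains; maximum flow = 22.
By max-flow min-cut, the minimum cut capacity equals the max flow.
In the residual graph, reachable from Res: {Res, J2, P1, J6, J7, J4}.
Min-cut edges: J7→TankA (11), J4→Out (11); capacity 11 + 11 = 22.

22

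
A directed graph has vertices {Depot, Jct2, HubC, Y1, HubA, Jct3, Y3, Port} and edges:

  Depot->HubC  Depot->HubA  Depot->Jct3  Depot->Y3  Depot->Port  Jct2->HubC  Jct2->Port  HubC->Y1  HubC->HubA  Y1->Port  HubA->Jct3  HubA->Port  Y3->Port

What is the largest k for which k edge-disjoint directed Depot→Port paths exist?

4

Assign every edge capacity 1; by Menger, the answer equals the max flow.
Path Depot→Port (+1); total 1.
Path Depot→HubA→Port (+1); total 2.
Path Depot→Y3→Port (+1); total 3.
Path Depot→HubC→Y1→Port (+1); total 4.
No residual Depot→Port path; max flow = 4.
Certifying cut of size 4: {Depot→HubA, Depot→HubC, Depot→Port, Depot→Y3}.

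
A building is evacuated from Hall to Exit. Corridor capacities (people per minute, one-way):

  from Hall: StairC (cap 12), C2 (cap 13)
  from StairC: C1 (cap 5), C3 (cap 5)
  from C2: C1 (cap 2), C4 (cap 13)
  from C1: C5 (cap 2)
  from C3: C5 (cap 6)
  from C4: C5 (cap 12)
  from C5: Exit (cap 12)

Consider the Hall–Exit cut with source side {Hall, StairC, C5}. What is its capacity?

35

Edges leaving {Hall, StairC, C5}: Hall→C2 (13), StairC→C1 (5), StairC→C3 (5), C5→Exit (12).
Cut capacity = 13 + 5 + 5 + 12 = 35.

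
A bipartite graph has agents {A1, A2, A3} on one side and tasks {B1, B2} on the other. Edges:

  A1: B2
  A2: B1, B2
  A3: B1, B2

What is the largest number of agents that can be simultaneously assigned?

Unit-capacity flow: source→left, listed edges, right→sink; max matching = max flow.
Augmenting path A1→B2 (+1); matched 1.
Augmenting path A2→B1 (+1); matched 2.
No augmenting path remains; maximum matching = 2.
König certificate: {B1, B2} is a vertex cover of size 2 (every listed pair touches it), so no matching can be larger.

2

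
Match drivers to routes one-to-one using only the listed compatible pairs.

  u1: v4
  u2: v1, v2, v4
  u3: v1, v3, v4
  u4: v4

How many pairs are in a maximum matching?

3

Unit-capacity flow: source→left, listed edges, right→sink; max matching = max flow.
Augmenting path u1→v4 (+1); matched 1.
Augmenting path u2→v1 (+1); matched 2.
Augmenting path u3→v3 (+1); matched 3.
No augmenting path remains; maximum matching = 3.
König certificate: {u2, u3, v4} is a vertex cover of size 3 (every listed pair touches it), so no matching can be larger.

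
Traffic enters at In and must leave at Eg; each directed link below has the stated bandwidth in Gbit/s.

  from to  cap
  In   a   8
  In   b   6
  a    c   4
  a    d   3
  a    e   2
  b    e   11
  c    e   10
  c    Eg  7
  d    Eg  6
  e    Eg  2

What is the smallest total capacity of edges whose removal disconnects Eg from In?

9

Augment In→a→c→Eg: bottleneck 4, flow now 4.
Augment In→a→d→Eg: bottleneck 3, flow now 7.
Augment In→a→e→Eg: bottleneck 1, flow now 8.
Augment In→b→e→Eg: bottleneck 1, flow now 9.
No augmenting path remains; maximum flow = 9.
By max-flow min-cut, the minimum cut capacity equals the max flow.
In the residual graph, reachable from In: {In, a, b, e}.
Min-cut edges: a→c (4), a→d (3), e→Eg (2); capacity 4 + 3 + 2 = 9.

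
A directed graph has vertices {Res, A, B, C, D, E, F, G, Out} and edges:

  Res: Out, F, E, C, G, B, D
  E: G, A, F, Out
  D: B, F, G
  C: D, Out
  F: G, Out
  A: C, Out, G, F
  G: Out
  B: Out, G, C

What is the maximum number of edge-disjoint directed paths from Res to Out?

6

Assign every edge capacity 1; by Menger, the answer equals the max flow.
Path Res→Out (+1); total 1.
Path Res→B→Out (+1); total 2.
Path Res→C→Out (+1); total 3.
Path Res→E→Out (+1); total 4.
Path Res→F→Out (+1); total 5.
Path Res→G→Out (+1); total 6.
No residual Res→Out path; max flow = 6.
Certifying cut of size 6: {B→Out, C→Out, F→Out, G→Out, Res→E, Res→Out}.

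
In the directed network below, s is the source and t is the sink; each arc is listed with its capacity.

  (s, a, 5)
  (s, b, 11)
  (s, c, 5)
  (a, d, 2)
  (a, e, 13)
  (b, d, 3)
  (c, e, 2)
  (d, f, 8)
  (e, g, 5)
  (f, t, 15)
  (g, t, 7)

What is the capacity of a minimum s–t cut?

10

Augment s→a→d→f→t: bottleneck 2, flow now 2.
Augment s→a→e→g→t: bottleneck 3, flow now 5.
Augment s→b→d→f→t: bottleneck 3, flow now 8.
Augment s→c→e→g→t: bottleneck 2, flow now 10.
No augmenting path remains; maximum flow = 10.
By max-flow min-cut, the minimum cut capacity equals the max flow.
In the residual graph, reachable from s: {s, b, c}.
Min-cut edges: s→a (5), b→d (3), c→e (2); capacity 5 + 3 + 2 = 10.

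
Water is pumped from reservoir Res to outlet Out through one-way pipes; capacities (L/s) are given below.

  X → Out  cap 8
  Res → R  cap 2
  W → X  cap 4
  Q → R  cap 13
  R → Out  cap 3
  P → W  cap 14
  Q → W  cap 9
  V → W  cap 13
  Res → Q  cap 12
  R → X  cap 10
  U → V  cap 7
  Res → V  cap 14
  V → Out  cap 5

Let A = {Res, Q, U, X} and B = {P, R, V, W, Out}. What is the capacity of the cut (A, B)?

53

Edges leaving {Res, Q, U, X}: Res→R (2), Res→V (14), Q→R (13), Q→W (9), U→V (7), X→Out (8).
Cut capacity = 2 + 14 + 13 + 9 + 7 + 8 = 53.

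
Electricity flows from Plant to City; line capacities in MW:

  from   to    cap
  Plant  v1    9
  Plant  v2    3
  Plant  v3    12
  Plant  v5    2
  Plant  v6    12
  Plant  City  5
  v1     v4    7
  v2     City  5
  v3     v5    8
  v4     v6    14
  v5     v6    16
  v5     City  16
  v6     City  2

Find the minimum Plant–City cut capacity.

Augment Plant→City: bottleneck 5, flow now 5.
Augment Plant→v2→City: bottleneck 3, flow now 8.
Augment Plant→v5→City: bottleneck 2, flow now 10.
Augment Plant→v6→City: bottleneck 2, flow now 12.
Augment Plant→v3→v5→City: bottleneck 8, flow now 20.
No augmenting path remains; maximum flow = 20.
By max-flow min-cut, the minimum cut capacity equals the max flow.
In the residual graph, reachable from Plant: {Plant, v1, v3, v4, v6}.
Min-cut edges: Plant→v2 (3), Plant→v5 (2), Plant→City (5), v3→v5 (8), v6→City (2); capacity 3 + 2 + 5 + 8 + 2 = 20.

20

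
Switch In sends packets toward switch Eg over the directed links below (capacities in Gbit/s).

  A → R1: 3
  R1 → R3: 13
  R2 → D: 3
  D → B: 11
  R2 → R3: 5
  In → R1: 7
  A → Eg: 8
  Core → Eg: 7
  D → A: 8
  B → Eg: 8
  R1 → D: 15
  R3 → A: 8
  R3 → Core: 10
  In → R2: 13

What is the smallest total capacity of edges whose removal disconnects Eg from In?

Augment In→R1→D→B→Eg: bottleneck 7, flow now 7.
Augment In→R2→D→B→Eg: bottleneck 1, flow now 8.
Augment In→R2→D→A→Eg: bottleneck 2, flow now 10.
Augment In→R2→R3→Core→Eg: bottleneck 5, flow now 15.
No augmenting path remains; maximum flow = 15.
By max-flow min-cut, the minimum cut capacity equals the max flow.
In the residual graph, reachable from In: {In, R2}.
Min-cut edges: In→R1 (7), R2→D (3), R2→R3 (5); capacity 7 + 3 + 5 = 15.

15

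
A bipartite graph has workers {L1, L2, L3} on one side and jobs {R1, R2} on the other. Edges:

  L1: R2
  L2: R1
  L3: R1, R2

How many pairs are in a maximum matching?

2

Unit-capacity flow: source→left, listed edges, right→sink; max matching = max flow.
Augmenting path L1→R2 (+1); matched 1.
Augmenting path L2→R1 (+1); matched 2.
No augmenting path remains; maximum matching = 2.
König certificate: {R1, R2} is a vertex cover of size 2 (every listed pair touches it), so no matching can be larger.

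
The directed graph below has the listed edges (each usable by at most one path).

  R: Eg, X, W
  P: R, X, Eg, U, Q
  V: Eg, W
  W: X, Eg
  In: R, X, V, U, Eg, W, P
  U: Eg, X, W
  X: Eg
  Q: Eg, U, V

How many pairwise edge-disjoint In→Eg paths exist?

Assign every edge capacity 1; by Menger, the answer equals the max flow.
Path In→Eg (+1); total 1.
Path In→P→Eg (+1); total 2.
Path In→R→Eg (+1); total 3.
Path In→U→Eg (+1); total 4.
Path In→V→Eg (+1); total 5.
Path In→W→Eg (+1); total 6.
Path In→X→Eg (+1); total 7.
No residual In→Eg path; max flow = 7.
Certifying cut of size 7: {In→Eg, In→P, In→R, In→U, In→V, In→W, In→X}.

7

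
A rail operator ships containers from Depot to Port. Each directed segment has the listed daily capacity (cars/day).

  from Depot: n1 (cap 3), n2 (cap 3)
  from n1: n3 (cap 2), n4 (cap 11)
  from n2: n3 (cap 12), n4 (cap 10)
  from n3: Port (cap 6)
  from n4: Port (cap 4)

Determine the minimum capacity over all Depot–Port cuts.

Augment Depot→n1→n3→Port: bottleneck 2, flow now 2.
Augment Depot→n1→n4→Port: bottleneck 1, flow now 3.
Augment Depot→n2→n3→Port: bottleneck 3, flow now 6.
No augmenting path remains; maximum flow = 6.
By max-flow min-cut, the minimum cut capacity equals the max flow.
In the residual graph, reachable from Depot: {Depot}.
Min-cut edges: Depot→n1 (3), Depot→n2 (3); capacity 3 + 3 = 6.

6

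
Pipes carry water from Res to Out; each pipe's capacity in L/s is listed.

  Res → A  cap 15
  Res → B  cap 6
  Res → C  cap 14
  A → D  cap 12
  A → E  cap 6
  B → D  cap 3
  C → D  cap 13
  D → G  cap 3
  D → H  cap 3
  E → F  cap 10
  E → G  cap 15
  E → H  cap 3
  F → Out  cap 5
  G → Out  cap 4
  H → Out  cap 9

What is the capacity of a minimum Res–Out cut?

12

Augment Res→A→D→G→Out: bottleneck 3, flow now 3.
Augment Res→A→D→H→Out: bottleneck 3, flow now 6.
Augment Res→A→E→F→Out: bottleneck 5, flow now 11.
Augment Res→A→E→G→Out: bottleneck 1, flow now 12.
No augmenting path remains; maximum flow = 12.
By max-flow min-cut, the minimum cut capacity equals the max flow.
In the residual graph, reachable from Res: {Res, A, B, C, D}.
Min-cut edges: A→E (6), D→G (3), D→H (3); capacity 6 + 3 + 3 = 12.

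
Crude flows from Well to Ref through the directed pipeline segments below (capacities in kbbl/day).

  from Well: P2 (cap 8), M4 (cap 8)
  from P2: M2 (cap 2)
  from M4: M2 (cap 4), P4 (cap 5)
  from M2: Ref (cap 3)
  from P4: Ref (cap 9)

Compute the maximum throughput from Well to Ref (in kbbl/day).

8

Augment Well→P2→M2→Ref: bottleneck 2, flow now 2.
Augment Well→M4→M2→Ref: bottleneck 1, flow now 3.
Augment Well→M4→P4→Ref: bottleneck 5, flow now 8.
No augmenting path remains; maximum flow = 8.
In the residual graph, reachable from Well: {Well, P2, M4, M2}.
Min-cut edges: M4→P4 (5), M2→Ref (3); capacity 5 + 3 = 8.
This cut is saturated, so no flow can exceed 8.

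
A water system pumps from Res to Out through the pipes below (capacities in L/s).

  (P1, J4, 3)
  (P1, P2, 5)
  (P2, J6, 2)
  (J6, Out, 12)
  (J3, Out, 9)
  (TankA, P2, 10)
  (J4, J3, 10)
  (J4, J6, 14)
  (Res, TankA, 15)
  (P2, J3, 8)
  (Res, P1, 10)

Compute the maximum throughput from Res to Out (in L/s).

13

Augment Res→TankA→P2→J3→Out: bottleneck 8, flow now 8.
Augment Res→TankA→P2→J6→Out: bottleneck 2, flow now 10.
Augment Res→P1→J4→J3→Out: bottleneck 1, flow now 11.
Augment Res→P1→J4→J6→Out: bottleneck 2, flow now 13.
No augmenting path remains; maximum flow = 13.
In the residual graph, reachable from Res: {Res, TankA, P1, P2}.
Min-cut edges: P1→J4 (3), P2→J3 (8), P2→J6 (2); capacity 3 + 8 + 2 = 13.
This cut is saturated, so no flow can exceed 13.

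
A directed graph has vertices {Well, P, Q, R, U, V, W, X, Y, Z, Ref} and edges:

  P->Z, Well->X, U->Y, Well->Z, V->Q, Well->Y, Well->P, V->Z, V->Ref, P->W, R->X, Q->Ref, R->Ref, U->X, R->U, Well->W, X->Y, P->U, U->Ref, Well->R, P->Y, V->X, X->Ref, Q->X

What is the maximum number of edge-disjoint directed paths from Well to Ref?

Assign every edge capacity 1; by Menger, the answer equals the max flow.
Path Well→R→Ref (+1); total 1.
Path Well→X→Ref (+1); total 2.
Path Well→P→U→Ref (+1); total 3.
No residual Well→Ref path; max flow = 3.
Certifying cut of size 3: {Well→P, Well→R, Well→X}.

3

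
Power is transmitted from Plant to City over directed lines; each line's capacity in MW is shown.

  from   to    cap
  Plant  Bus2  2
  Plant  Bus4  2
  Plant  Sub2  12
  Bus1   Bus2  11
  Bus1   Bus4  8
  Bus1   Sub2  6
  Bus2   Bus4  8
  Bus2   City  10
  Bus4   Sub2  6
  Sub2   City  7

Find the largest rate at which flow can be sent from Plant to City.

9

Augment Plant→Bus2→City: bottleneck 2, flow now 2.
Augment Plant→Sub2→City: bottleneck 7, flow now 9.
No augmenting path remains; maximum flow = 9.
In the residual graph, reachable from Plant: {Plant, Bus4, Sub2}.
Min-cut edges: Plant→Bus2 (2), Sub2→City (7); capacity 2 + 7 = 9.
This cut is saturated, so no flow can exceed 9.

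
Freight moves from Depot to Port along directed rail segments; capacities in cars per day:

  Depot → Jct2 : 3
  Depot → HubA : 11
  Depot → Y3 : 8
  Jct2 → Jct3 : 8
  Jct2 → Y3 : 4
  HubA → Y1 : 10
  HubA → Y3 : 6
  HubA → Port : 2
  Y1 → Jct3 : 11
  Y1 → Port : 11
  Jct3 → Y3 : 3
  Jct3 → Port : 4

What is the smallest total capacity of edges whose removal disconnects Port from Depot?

Augment Depot→HubA→Port: bottleneck 2, flow now 2.
Augment Depot→Jct2→Jct3→Port: bottleneck 3, flow now 5.
Augment Depot→HubA→Y1→Port: bottleneck 9, flow now 14.
No augmenting path remains; maximum flow = 14.
By max-flow min-cut, the minimum cut capacity equals the max flow.
In the residual graph, reachable from Depot: {Depot, Y3}.
Min-cut edges: Depot→Jct2 (3), Depot→HubA (11); capacity 3 + 11 = 14.

14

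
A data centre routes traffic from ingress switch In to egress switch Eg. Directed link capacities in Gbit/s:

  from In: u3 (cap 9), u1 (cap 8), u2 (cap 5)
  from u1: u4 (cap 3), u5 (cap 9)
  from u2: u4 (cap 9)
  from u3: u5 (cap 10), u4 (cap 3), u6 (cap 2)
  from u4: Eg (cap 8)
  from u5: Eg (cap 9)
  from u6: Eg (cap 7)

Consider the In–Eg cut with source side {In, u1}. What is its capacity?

26

Edges leaving {In, u1}: In→u2 (5), In→u3 (9), u1→u4 (3), u1→u5 (9).
Cut capacity = 5 + 9 + 3 + 9 = 26.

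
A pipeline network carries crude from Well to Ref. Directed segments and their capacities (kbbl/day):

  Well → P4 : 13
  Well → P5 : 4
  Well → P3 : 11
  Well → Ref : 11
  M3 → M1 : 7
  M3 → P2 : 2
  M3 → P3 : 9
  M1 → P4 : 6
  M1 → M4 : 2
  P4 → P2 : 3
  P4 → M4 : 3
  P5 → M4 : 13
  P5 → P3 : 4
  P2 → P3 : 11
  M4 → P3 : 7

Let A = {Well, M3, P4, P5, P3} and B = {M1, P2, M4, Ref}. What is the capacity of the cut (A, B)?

39

Edges leaving {Well, M3, P4, P5, P3}: Well→Ref (11), M3→M1 (7), M3→P2 (2), P4→P2 (3), P4→M4 (3), P5→M4 (13).
Cut capacity = 11 + 7 + 2 + 3 + 3 + 13 = 39.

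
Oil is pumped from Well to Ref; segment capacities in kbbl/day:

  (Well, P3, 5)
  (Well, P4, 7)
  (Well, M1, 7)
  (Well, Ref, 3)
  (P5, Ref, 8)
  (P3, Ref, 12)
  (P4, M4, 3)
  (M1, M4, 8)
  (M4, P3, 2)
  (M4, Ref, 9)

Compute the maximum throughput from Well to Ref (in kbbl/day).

18

Augment Well→Ref: bottleneck 3, flow now 3.
Augment Well→P3→Ref: bottleneck 5, flow now 8.
Augment Well→P4→M4→Ref: bottleneck 3, flow now 11.
Augment Well→M1→M4→Ref: bottleneck 6, flow now 17.
Augment Well→M1→M4→P3→Ref: bottleneck 1, flow now 18.
No augmenting path remains; maximum flow = 18.
In the residual graph, reachable from Well: {Well, P4}.
Min-cut edges: Well→P3 (5), Well→M1 (7), Well→Ref (3), P4→M4 (3); capacity 5 + 7 + 3 + 3 = 18.
This cut is saturated, so no flow can exceed 18.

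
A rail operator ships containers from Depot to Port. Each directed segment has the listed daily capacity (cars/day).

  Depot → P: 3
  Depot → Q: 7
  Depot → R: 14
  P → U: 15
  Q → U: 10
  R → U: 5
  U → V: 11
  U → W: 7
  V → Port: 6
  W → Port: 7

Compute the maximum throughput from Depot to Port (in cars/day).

Augment Depot→P→U→V→Port: bottleneck 3, flow now 3.
Augment Depot→Q→U→V→Port: bottleneck 3, flow now 6.
Augment Depot→Q→U→W→Port: bottleneck 4, flow now 10.
Augment Depot→R→U→W→Port: bottleneck 3, flow now 13.
No augmenting path remains; maximum flow = 13.
In the residual graph, reachable from Depot: {Depot, P, Q, R, U, V}.
Min-cut edges: U→W (7), V→Port (6); capacity 7 + 6 = 13.
This cut is saturated, so no flow can exceed 13.

13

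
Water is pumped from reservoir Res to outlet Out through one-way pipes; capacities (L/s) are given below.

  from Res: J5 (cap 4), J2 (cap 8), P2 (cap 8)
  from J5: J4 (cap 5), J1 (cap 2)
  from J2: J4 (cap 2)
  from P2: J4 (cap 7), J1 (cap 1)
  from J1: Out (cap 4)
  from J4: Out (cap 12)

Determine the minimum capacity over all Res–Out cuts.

Augment Res→J5→J1→Out: bottleneck 2, flow now 2.
Augment Res→J5→J4→Out: bottleneck 2, flow now 4.
Augment Res→J2→J4→Out: bottleneck 2, flow now 6.
Augment Res→P2→J1→Out: bottleneck 1, flow now 7.
Augment Res→P2→J4→Out: bottleneck 7, flow now 14.
No augmenting path remains; maximum flow = 14.
By max-flow min-cut, the minimum cut capacity equals the max flow.
In the residual graph, reachable from Res: {Res, J2}.
Min-cut edges: Res→J5 (4), Res→P2 (8), J2→J4 (2); capacity 4 + 8 + 2 = 14.

14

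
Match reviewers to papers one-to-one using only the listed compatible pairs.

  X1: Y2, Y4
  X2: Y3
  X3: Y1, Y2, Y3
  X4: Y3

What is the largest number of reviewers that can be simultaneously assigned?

Unit-capacity flow: source→left, listed edges, right→sink; max matching = max flow.
Augmenting path X1→Y2 (+1); matched 1.
Augmenting path X2→Y3 (+1); matched 2.
Augmenting path X3→Y1 (+1); matched 3.
No augmenting path remains; maximum matching = 3.
König certificate: {X1, X3, Y3} is a vertex cover of size 3 (every listed pair touches it), so no matching can be larger.

3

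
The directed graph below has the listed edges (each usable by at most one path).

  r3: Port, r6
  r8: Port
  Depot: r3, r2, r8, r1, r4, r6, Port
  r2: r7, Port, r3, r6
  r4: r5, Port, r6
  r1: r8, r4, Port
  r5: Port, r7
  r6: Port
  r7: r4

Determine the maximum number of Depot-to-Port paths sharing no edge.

7

Assign every edge capacity 1; by Menger, the answer equals the max flow.
Path Depot→Port (+1); total 1.
Path Depot→r1→Port (+1); total 2.
Path Depot→r2→Port (+1); total 3.
Path Depot→r3→Port (+1); total 4.
Path Depot→r4→Port (+1); total 5.
Path Depot→r6→Port (+1); total 6.
Path Depot→r8→Port (+1); total 7.
No residual Depot→Port path; max flow = 7.
Certifying cut of size 7: {Depot→Port, Depot→r1, Depot→r2, Depot→r3, Depot→r4, Depot→r6, Depot→r8}.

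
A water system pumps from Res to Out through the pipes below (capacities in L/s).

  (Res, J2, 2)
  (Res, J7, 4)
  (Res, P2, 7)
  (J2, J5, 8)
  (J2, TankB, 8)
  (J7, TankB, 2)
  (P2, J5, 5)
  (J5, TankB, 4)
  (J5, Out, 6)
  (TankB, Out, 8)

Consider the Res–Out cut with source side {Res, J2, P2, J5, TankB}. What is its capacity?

Edges leaving {Res, J2, P2, J5, TankB}: Res→J7 (4), J5→Out (6), TankB→Out (8).
Cut capacity = 4 + 6 + 8 = 18.

18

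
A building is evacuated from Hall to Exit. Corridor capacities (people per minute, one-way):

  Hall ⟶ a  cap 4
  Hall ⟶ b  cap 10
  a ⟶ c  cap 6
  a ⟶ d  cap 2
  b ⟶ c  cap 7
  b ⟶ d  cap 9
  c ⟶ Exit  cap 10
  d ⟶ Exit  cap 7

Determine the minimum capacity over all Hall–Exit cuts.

14

Augment Hall→a→c→Exit: bottleneck 4, flow now 4.
Augment Hall→b→c→Exit: bottleneck 6, flow now 10.
Augment Hall→b→d→Exit: bottleneck 4, flow now 14.
No augmenting path remains; maximum flow = 14.
By max-flow min-cut, the minimum cut capacity equals the max flow.
In the residual graph, reachable from Hall: {Hall}.
Min-cut edges: Hall→a (4), Hall→b (10); capacity 4 + 10 = 14.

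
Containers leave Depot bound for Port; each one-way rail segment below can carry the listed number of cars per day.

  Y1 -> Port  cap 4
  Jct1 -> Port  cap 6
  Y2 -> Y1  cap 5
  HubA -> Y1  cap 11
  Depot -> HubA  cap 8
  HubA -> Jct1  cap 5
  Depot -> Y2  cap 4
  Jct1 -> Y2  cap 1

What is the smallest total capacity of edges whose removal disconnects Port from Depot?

Augment Depot→HubA→Y1→Port: bottleneck 4, flow now 4.
Augment Depot→HubA→Jct1→Port: bottleneck 4, flow now 8.
Augment Depot→Y2→Y1→HubA→Jct1→Port: bottleneck 1, flow now 9. (uses reverse residual edge)
No augmenting path remains; maximum flow = 9.
By max-flow min-cut, the minimum cut capacity equals the max flow.
In the residual graph, reachable from Depot: {Depot, HubA, Y2, Y1}.
Min-cut edges: HubA→Jct1 (5), Y1→Port (4); capacity 5 + 4 = 9.

9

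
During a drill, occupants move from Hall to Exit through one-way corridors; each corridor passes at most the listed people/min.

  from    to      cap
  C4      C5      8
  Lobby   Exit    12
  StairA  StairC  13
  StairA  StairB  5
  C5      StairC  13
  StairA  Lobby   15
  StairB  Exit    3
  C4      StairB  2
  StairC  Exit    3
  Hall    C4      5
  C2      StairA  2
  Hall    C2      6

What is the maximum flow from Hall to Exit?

Augment Hall→C4→StairB→Exit: bottleneck 2, flow now 2.
Augment Hall→C4→C5→StairC→Exit: bottleneck 3, flow now 5.
Augment Hall→C2→StairA→StairB→Exit: bottleneck 1, flow now 6.
Augment Hall→C2→StairA→Lobby→Exit: bottleneck 1, flow now 7.
No augmenting path remains; maximum flow = 7.
In the residual graph, reachable from Hall: {Hall, C2}.
Min-cut edges: Hall→C4 (5), C2→StairA (2); capacity 5 + 2 = 7.
This cut is saturated, so no flow can exceed 7.

7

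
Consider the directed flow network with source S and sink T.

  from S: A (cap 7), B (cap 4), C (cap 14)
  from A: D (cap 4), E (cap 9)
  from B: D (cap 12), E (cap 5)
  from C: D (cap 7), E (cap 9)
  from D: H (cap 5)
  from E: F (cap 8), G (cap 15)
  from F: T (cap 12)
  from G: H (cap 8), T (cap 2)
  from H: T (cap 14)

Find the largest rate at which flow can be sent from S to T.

Augment S→A→D→H→T: bottleneck 4, flow now 4.
Augment S→A→E→F→T: bottleneck 3, flow now 7.
Augment S→B→D→H→T: bottleneck 1, flow now 8.
Augment S→B→E→F→T: bottleneck 3, flow now 11.
Augment S→C→E→F→T: bottleneck 2, flow now 13.
Augment S→C→E→G→T: bottleneck 2, flow now 15.
Augment S→C→E→G→H→T: bottleneck 5, flow now 20.
Augment S→C→D→A→E→G→H→T: bottleneck 3, flow now 23. (uses reverse residual edge)
No augmenting path remains; maximum flow = 23.
In the residual graph, reachable from S: {S, A, B, C, D, E, G}.
Min-cut edges: D→H (5), E→F (8), G→H (8), G→T (2); capacity 5 + 8 + 8 + 2 = 23.
This cut is saturated, so no flow can exceed 23.

23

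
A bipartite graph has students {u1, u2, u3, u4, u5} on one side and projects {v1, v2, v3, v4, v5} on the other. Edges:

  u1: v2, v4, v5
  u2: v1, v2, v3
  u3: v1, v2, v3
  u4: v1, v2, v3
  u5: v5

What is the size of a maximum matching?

5

Unit-capacity flow: source→left, listed edges, right→sink; max matching = max flow.
Augmenting path u1→v2 (+1); matched 1.
Augmenting path u2→v1 (+1); matched 2.
Augmenting path u3→v3 (+1); matched 3.
Augmenting path u5→v5 (+1); matched 4.
Augmenting path u4→v2→u1→v4 (+1); matched 5.
No augmenting path remains; maximum matching = 5.
König certificate: {u1, u2, u3, u4, u5} is a vertex cover of size 5 (every listed pair touches it), so no matching can be larger.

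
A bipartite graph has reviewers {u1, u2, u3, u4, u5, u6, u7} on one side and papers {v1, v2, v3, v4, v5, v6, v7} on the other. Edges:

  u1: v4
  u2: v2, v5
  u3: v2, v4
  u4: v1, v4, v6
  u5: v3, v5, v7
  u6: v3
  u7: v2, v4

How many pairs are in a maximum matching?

Unit-capacity flow: source→left, listed edges, right→sink; max matching = max flow.
Augmenting path u1→v4 (+1); matched 1.
Augmenting path u2→v2 (+1); matched 2.
Augmenting path u4→v1 (+1); matched 3.
Augmenting path u5→v3 (+1); matched 4.
Augmenting path u3→v2→u2→v5 (+1); matched 5.
Augmenting path u6→v3→u5→v7 (+1); matched 6.
No augmenting path remains; maximum matching = 6.
König certificate: {u2, u4, u5, u6, v2, v4} is a vertex cover of size 6 (every listed pair touches it), so no matching can be larger.

6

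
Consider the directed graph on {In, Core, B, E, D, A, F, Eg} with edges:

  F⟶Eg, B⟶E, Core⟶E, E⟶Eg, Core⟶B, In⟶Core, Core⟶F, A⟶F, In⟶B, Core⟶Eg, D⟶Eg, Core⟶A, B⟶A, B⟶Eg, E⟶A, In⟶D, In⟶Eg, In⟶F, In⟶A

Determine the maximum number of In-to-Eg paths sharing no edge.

5

Assign every edge capacity 1; by Menger, the answer equals the max flow.
Path In→Eg (+1); total 1.
Path In→Core→Eg (+1); total 2.
Path In→B→Eg (+1); total 3.
Path In→D→Eg (+1); total 4.
Path In→F→Eg (+1); total 5.
No residual In→Eg path; max flow = 5.
Certifying cut of size 5: {F→Eg, In→B, In→Core, In→D, In→Eg}.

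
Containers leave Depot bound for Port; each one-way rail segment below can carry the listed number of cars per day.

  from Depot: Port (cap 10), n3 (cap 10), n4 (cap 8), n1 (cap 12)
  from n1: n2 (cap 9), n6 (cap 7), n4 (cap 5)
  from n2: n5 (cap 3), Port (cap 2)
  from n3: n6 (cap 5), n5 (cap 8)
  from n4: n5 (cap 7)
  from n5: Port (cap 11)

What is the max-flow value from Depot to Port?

Augment Depot→Port: bottleneck 10, flow now 10.
Augment Depot→n1→n2→Port: bottleneck 2, flow now 12.
Augment Depot→n3→n5→Port: bottleneck 8, flow now 20.
Augment Depot→n4→n5→Port: bottleneck 3, flow now 23.
No augmenting path remains; maximum flow = 23.
In the residual graph, reachable from Depot: {Depot, n1, n2, n3, n4, n5, n6}.
Min-cut edges: Depot→Port (10), n2→Port (2), n5→Port (11); capacity 10 + 2 + 11 = 23.
This cut is saturated, so no flow can exceed 23.

23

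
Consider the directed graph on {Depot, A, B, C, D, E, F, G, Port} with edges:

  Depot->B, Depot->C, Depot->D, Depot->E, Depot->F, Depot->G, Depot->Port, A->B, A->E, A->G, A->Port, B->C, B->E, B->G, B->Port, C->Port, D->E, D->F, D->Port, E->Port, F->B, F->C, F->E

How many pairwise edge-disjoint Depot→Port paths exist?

5

Assign every edge capacity 1; by Menger, the answer equals the max flow.
Path Depot→Port (+1); total 1.
Path Depot→B→Port (+1); total 2.
Path Depot→C→Port (+1); total 3.
Path Depot→D→Port (+1); total 4.
Path Depot→E→Port (+1); total 5.
No residual Depot→Port path; max flow = 5.
Certifying cut of size 5: {B→Port, C→Port, Depot→D, Depot→Port, E→Port}.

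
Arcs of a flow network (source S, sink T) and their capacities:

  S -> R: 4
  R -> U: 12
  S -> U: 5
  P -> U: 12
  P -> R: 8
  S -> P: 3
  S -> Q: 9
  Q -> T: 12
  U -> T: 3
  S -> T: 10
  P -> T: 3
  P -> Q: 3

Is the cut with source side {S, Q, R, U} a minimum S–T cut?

No — its capacity is 28, but the minimum cut has capacity 25.

Given cut capacity: 3 + 10 + 12 + 3 = 28.
Augment S→T: bottleneck 10, flow now 10.
Augment S→P→T: bottleneck 3, flow now 13.
Augment S→Q→T: bottleneck 9, flow now 22.
Augment S→U→T: bottleneck 3, flow now 25.
No augmenting path remains; maximum flow = 25.
In the residual graph, reachable from S: {S, R, U}.
Min-cut edges: S→P (3), S→Q (9), S→T (10), U→T (3); capacity 3 + 9 + 10 + 3 = 25.
Cut capacity 28 exceeds the max flow 25, so it is not minimum.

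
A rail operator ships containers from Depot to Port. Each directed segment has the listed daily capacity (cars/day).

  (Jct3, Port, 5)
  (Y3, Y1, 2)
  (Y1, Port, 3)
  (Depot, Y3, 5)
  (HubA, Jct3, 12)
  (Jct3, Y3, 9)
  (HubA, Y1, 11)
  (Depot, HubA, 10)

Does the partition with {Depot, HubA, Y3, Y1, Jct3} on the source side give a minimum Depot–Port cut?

Given cut capacity: 3 + 5 = 8.
Augment Depot→HubA→Y1→Port: bottleneck 3, flow now 3.
Augment Depot→HubA→Jct3→Port: bottleneck 5, flow now 8.
No augmenting path remains; maximum flow = 8.
Cut capacity 8 equals the max flow, so it is a minimum cut.

Yes — it is a minimum cut (capacity 8).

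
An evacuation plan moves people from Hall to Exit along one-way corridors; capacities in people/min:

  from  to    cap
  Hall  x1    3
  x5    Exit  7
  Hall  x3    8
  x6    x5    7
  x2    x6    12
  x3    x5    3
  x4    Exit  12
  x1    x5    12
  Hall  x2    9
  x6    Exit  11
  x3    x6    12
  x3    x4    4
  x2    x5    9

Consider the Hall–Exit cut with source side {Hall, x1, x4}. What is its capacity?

Edges leaving {Hall, x1, x4}: Hall→x2 (9), Hall→x3 (8), x1→x5 (12), x4→Exit (12).
Cut capacity = 9 + 8 + 12 + 12 = 41.

41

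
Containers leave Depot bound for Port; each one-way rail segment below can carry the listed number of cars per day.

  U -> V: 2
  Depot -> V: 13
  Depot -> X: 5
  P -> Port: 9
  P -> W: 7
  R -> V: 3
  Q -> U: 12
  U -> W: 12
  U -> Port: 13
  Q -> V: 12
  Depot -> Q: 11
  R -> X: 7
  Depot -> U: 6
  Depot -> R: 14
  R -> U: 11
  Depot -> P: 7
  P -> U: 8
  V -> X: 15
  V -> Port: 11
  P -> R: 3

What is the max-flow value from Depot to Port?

31

Augment Depot→P→Port: bottleneck 7, flow now 7.
Augment Depot→U→Port: bottleneck 6, flow now 13.
Augment Depot→V→Port: bottleneck 11, flow now 24.
Augment Depot→Q→U→Port: bottleneck 7, flow now 31.
No augmenting path remains; maximum flow = 31.
In the residual graph, reachable from Depot: {Depot, Q, R, U, V, W, X}.
Min-cut edges: Depot→P (7), U→Port (13), V→Port (11); capacity 7 + 13 + 11 = 31.
This cut is saturated, so no flow can exceed 31.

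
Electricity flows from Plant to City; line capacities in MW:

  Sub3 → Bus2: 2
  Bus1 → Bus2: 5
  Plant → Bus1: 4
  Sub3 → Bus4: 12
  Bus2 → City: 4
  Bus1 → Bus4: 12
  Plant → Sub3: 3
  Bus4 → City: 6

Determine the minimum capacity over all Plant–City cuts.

Augment Plant→Sub3→Bus2→City: bottleneck 2, flow now 2.
Augment Plant→Sub3→Bus4→City: bottleneck 1, flow now 3.
Augment Plant→Bus1→Bus2→City: bottleneck 2, flow now 5.
Augment Plant→Bus1→Bus4→City: bottleneck 2, flow now 7.
No augmenting path remains; maximum flow = 7.
By max-flow min-cut, the minimum cut capacity equals the max flow.
In the residual graph, reachable from Plant: {Plant}.
Min-cut edges: Plant→Sub3 (3), Plant→Bus1 (4); capacity 3 + 4 = 7.

7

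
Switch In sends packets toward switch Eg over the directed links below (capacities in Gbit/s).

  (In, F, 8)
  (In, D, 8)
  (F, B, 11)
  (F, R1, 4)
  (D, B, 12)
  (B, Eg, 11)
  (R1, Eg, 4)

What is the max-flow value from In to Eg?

Augment In→F→B→Eg: bottleneck 8, flow now 8.
Augment In→D→B→Eg: bottleneck 3, flow now 11.
Augment In→D→B→F→R1→Eg: bottleneck 4, flow now 15. (uses reverse residual edge)
No augmenting path remains; maximum flow = 15.
In the residual graph, reachable from In: {In, F, D, B}.
Min-cut edges: F→R1 (4), B→Eg (11); capacity 4 + 11 = 15.
This cut is saturated, so no flow can exceed 15.

15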